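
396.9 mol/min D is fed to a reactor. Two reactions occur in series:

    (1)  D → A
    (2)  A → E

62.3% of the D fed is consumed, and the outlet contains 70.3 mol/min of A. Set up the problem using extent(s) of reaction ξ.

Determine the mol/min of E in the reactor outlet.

Conversion of D: D consumed = 1ξ₁ = 0.623 × 396.9 → ξ₁ = 247.3 mol/min.
A balance: n_A = 0 + 1ξ₁ − 1ξ₂ = 70.3 → ξ₂ = (1·247.3 − 70.3)/1 = 177 mol/min.
Outlet amounts (n = n₀ + Σ ν·ξ):
  D: 396.9 − 1(247.3) = 149.6
  A: 0 + 1(247.3) − 1(177) = 70.3
  E: 0 + 1(177) = 177

177 mol/min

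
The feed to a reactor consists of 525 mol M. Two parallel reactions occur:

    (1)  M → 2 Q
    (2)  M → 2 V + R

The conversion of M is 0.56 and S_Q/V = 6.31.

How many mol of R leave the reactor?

40.2 mol

Conversion of M: M consumed = 0.56 × 525 = 294 mol = 1ξ₁ + 1ξ₂.
Selectivity: 2ξ₁ / (2ξ₂) = 6.31 → ξ₁ = 6.31 ξ₂.
Substitute: (1·6.31 + 1) ξ₂ = 294 → ξ₂ = 40.22 mol, ξ₁ = 253.8 mol.
Outlet amounts (n = n₀ + Σ ν·ξ):
  M: 525 − 1(253.8) − 1(40.22) = 231
  Q: 0 + 2(253.8) = 507.6
  V: 0 + 2(40.22) = 80.44
  R: 0 + 1(40.22) = 40.22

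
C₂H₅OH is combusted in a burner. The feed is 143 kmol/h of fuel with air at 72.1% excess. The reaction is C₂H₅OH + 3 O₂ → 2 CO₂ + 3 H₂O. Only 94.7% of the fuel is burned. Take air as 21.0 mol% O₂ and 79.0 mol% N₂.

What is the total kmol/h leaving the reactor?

Stoichiometric O₂ = 3 × 143 = 429 kmol/h; O₂ fed = 429 × 1.721 = 738.3 kmol/h.
N₂ fed = 738.3 × 79/21 = 2777 kmol/h.
Fuel reacted = 0.947 × 143 → ξ = 135.4 kmol/h.
Outlet (n = n₀ + ν ξ):
  C₂H₅OH: 143 − 1(135.4) = 7.579
  O₂: 738.3 − 3(135.4) = 332
  N₂: 2777 (inert)
  CO₂: 0 + 2(135.4) = 270.8
  H₂O: 0 + 3(135.4) = 406.3
Total out = 7.579 + 332 + 2777 + 270.8 + 406.3 = 3794 kmol/h.

3790 kmol/h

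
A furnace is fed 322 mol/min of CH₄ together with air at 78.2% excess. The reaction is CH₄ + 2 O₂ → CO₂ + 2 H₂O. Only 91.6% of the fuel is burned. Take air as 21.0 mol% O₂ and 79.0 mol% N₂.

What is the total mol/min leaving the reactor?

5790 mol/min

Stoichiometric O₂ = 2 × 322 = 644 mol/min; O₂ fed = 644 × 1.782 = 1148 mol/min.
N₂ fed = 1148 × 79/21 = 4317 mol/min.
Fuel reacted = 0.916 × 322 → ξ = 295 mol/min.
Outlet (n = n₀ + ν ξ):
  CH₄: 322 − 1(295) = 27.05
  O₂: 1148 − 2(295) = 557.7
  N₂: 4317 (inert)
  CO₂: 0 + 1(295) = 295
  H₂O: 0 + 2(295) = 589.9
Total out = 27.05 + 557.7 + 4317 + 295 + 589.9 = 5787 mol/min.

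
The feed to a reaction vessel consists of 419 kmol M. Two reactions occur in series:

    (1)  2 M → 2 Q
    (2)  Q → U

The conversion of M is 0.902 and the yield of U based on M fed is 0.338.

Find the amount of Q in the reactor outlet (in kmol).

Conversion of M: M consumed = 2ξ₁ = 0.902 × 419 → ξ₁ = 189 kmol.
Yield of U: 1ξ₂ / 419 = 0.338 → ξ₂ = 141.6 kmol.
Outlet amounts (n = n₀ + Σ ν·ξ):
  M: 419 − 2(189) = 41.06
  Q: 0 + 2(189) − 1(141.6) = 236.3
  U: 0 + 1(141.6) = 141.6

236 kmol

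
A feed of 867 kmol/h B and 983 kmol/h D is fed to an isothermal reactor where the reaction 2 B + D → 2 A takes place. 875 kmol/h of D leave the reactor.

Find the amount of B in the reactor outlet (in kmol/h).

651 kmol/h

For D: n = n₀ − 1ξ → 875 = 983 − 1ξ, giving ξ = 108 kmol/h.
Outlet amounts (n = n₀ + ν ξ):
  B: 867 − 2(108) = 651
  D: 983 − 1(108) = 875
  A: 0 + 2(108) = 216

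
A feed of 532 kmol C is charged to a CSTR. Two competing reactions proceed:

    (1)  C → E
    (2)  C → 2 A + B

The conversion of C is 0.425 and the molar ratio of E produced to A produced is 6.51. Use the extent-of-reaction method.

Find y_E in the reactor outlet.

0.372

Conversion of C: C consumed = 0.425 × 532 = 226.1 kmol = 1ξ₁ + 1ξ₂.
Selectivity: 1ξ₁ / (2ξ₂) = 6.51 → ξ₁ = 13.02 ξ₂.
Substitute: (1·13.02 + 1) ξ₂ = 226.1 → ξ₂ = 16.13 kmol, ξ₁ = 210 kmol.
Outlet amounts (n = n₀ + Σ ν·ξ):
  C: 532 − 1(210) − 1(16.13) = 305.9
  E: 0 + 1(210) = 210
  A: 0 + 2(16.13) = 32.25
  B: 0 + 1(16.13) = 16.13
Total out = 564.3 kmol; y_E = 210 / 564.3 = 0.3721.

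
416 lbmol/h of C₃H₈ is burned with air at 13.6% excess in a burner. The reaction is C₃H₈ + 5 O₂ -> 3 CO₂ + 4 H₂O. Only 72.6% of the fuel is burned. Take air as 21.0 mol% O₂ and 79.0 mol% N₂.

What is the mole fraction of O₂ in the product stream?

0.0712

Stoichiometric O₂ = 5 × 416 = 2080 lbmol/h; O₂ fed = 2080 × 1.136 = 2363 lbmol/h.
N₂ fed = 2363 × 79/21 = 8889 lbmol/h.
Fuel reacted = 0.726 × 416 → ξ = 302 lbmol/h.
Outlet (n = n₀ + ν ξ):
  C₃H₈: 416 − 1(302) = 114
  O₂: 2363 − 5(302) = 852.8
  N₂: 8889 (inert)
  CO₂: 0 + 3(302) = 906
  H₂O: 0 + 4(302) = 1208
Total out = 11970 lbmol/h; y_O₂ = 852.8 / 11970 = 0.07125.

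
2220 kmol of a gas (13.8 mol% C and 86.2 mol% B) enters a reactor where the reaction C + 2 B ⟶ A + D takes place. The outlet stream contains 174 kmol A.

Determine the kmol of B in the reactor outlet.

For A: n = n₀ + 1ξ → 174 = 0 + 1ξ, giving ξ = 174 kmol.
Outlet amounts (n = n₀ + ν ξ):
  C: 306.4 − 1(174) = 132.4
  B: 1914 − 2(174) = 1566
  A: 0 + 1(174) = 174
  D: 0 + 1(174) = 174

1570 kmol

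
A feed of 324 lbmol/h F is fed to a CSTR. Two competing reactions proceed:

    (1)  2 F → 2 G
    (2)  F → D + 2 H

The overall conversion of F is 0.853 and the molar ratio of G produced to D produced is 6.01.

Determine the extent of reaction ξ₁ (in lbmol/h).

Conversion of F: F consumed = 0.853 × 324 = 276.4 lbmol/h = 2ξ₁ + 1ξ₂.
Selectivity: 2ξ₁ / (1ξ₂) = 6.01 → ξ₁ = 3.005 ξ₂.
Substitute: (2·3.005 + 1) ξ₂ = 276.4 → ξ₂ = 39.43 lbmol/h, ξ₁ = 118.5 lbmol/h.
Outlet amounts (n = n₀ + Σ ν·ξ):
  F: 324 − 2(118.5) − 1(39.43) = 47.63
  G: 0 + 2(118.5) = 236.9
  D: 0 + 1(39.43) = 39.43
  H: 0 + 2(39.43) = 78.85

ξ₁ = 118 lbmol/h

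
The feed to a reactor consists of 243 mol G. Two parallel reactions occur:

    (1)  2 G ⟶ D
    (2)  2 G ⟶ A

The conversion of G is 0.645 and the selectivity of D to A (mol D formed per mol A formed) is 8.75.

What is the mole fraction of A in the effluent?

Conversion of G: G consumed = 0.645 × 243 = 156.7 mol = 2ξ₁ + 2ξ₂.
Selectivity: 1ξ₁ / (1ξ₂) = 8.75 → ξ₁ = 8.75 ξ₂.
Substitute: (2·8.75 + 2) ξ₂ = 156.7 → ξ₂ = 8.038 mol, ξ₁ = 70.33 mol.
Outlet amounts (n = n₀ + Σ ν·ξ):
  G: 243 − 2(70.33) − 2(8.038) = 86.26
  D: 0 + 1(70.33) = 70.33
  A: 0 + 1(8.038) = 8.038
Total out = 164.6 mol; y_A = 8.038 / 164.6 = 0.04882.

0.0488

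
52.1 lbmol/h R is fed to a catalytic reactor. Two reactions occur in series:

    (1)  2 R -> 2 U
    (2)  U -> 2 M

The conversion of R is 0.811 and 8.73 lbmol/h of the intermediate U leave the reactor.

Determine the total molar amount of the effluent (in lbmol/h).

Conversion of R: R consumed = 2ξ₁ = 0.811 × 52.1 → ξ₁ = 21.13 lbmol/h.
U balance: n_U = 0 + 2ξ₁ − 1ξ₂ = 8.73 → ξ₂ = (2·21.13 − 8.73)/1 = 33.52 lbmol/h.
Outlet amounts (n = n₀ + Σ ν·ξ):
  R: 52.1 − 2(21.13) = 9.847
  U: 0 + 2(21.13) − 1(33.52) = 8.73
  M: 0 + 2(33.52) = 67.05
Total out = 9.847 + 8.73 + 67.05 = 85.62 lbmol/h.

85.6 lbmol/h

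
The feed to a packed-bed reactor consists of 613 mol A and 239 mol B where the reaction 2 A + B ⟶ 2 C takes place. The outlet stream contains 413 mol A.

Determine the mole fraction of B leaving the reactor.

0.185

For A: n = n₀ − 2ξ → 413 = 613 − 2ξ, giving ξ = 100 mol.
Outlet amounts (n = n₀ + ν ξ):
  A: 613 − 2(100) = 413
  B: 239 − 1(100) = 139
  C: 0 + 2(100) = 200
Total out = 752 mol; y_B = 139 / 752 = 0.1848.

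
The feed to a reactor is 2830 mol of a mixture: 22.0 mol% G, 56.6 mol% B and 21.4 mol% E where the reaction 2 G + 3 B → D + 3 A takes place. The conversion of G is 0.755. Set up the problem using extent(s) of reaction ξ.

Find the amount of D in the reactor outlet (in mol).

235 mol

G reacted = 0.755 × 622.6 = 470.1 mol; ν_G = −2, so ξ = 470.1/2 = 235 mol.
Outlet amounts (n = n₀ + ν ξ):
  G: 622.6 − 2(235) = 152.5
  B: 1602 − 3(235) = 896.7
  D: 0 + 1(235) = 235
  A: 0 + 3(235) = 705.1
  E: 605.6 (inert)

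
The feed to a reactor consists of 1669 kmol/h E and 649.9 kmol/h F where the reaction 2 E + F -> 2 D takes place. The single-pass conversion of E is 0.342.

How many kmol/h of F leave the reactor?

E reacted = 0.342 × 1669 = 570.8 kmol/h; ν_E = −2, so ξ = 570.8/2 = 285.4 kmol/h.
Outlet amounts (n = n₀ + ν ξ):
  E: 1669 − 2(285.4) = 1098
  F: 649.9 − 1(285.4) = 364.5
  D: 0 + 2(285.4) = 570.8

365 kmol/h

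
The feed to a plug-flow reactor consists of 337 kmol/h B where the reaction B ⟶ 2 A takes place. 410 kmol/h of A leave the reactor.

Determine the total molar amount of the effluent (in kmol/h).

For A: n = n₀ + 2ξ → 410 = 0 + 2ξ, giving ξ = 205 kmol/h.
Outlet amounts (n = n₀ + ν ξ):
  B: 337 − 1(205) = 132
  A: 0 + 2(205) = 410
Total out = 132 + 410 = 542 kmol/h.

542 kmol/h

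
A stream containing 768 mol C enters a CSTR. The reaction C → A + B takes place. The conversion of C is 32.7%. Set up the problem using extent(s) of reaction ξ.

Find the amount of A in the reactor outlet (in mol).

251 mol

C reacted = 0.327 × 768 = 251.1 mol; ν_C = −1, so ξ = 251.1/1 = 251.1 mol.
Outlet amounts (n = n₀ + ν ξ):
  C: 768 − 1(251.1) = 516.9
  A: 0 + 1(251.1) = 251.1
  B: 0 + 1(251.1) = 251.1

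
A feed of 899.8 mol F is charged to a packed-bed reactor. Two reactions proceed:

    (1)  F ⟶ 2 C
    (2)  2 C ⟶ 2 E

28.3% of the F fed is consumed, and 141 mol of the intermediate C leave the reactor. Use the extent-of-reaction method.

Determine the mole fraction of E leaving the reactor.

0.319

Conversion of F: F consumed = 1ξ₁ = 0.283 × 899.8 → ξ₁ = 254.6 mol.
C balance: n_C = 0 + 2ξ₁ − 2ξ₂ = 141 → ξ₂ = (2·254.6 − 141)/2 = 184.1 mol.
Outlet amounts (n = n₀ + Σ ν·ξ):
  F: 899.8 − 1(254.6) = 645.2
  C: 0 + 2(254.6) − 2(184.1) = 141
  E: 0 + 2(184.1) = 368.3
Total out = 1154 mol; y_E = 368.3 / 1154 = 0.319.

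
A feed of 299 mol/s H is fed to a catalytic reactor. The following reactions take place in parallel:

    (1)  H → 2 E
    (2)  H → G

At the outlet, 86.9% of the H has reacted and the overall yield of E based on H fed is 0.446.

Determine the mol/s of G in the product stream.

193 mol/s

Yield of E: 2ξ₁ / 299 = 0.446 → ξ₁ = 66.68 mol/s.
Conversion of H: 1ξ₁ + 1ξ₂ = 0.869 × 299 = 259.8 → ξ₂ = 193.2 mol/s.
Outlet amounts (n = n₀ + Σ ν·ξ):
  H: 299 − 1(66.68) − 1(193.2) = 39.17
  E: 0 + 2(66.68) = 133.4
  G: 0 + 1(193.2) = 193.2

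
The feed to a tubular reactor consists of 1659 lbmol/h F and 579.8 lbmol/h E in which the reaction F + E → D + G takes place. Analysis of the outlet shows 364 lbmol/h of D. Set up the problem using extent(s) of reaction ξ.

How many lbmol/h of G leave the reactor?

364 lbmol/h

For D: n = n₀ + 1ξ → 364 = 0 + 1ξ, giving ξ = 364 lbmol/h.
Outlet amounts (n = n₀ + ν ξ):
  F: 1659 − 1(364) = 1295
  E: 579.8 − 1(364) = 215.8
  D: 0 + 1(364) = 364
  G: 0 + 1(364) = 364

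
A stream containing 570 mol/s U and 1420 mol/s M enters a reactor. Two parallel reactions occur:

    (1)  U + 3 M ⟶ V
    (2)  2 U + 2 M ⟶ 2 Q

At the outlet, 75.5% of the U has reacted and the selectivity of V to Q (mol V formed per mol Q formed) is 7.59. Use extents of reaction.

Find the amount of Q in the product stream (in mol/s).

50.1 mol/s

Conversion of U: U consumed = 0.755 × 570 = 430.4 mol/s = 1ξ₁ + 2ξ₂.
Selectivity: 1ξ₁ / (2ξ₂) = 7.59 → ξ₁ = 15.18 ξ₂.
Substitute: (1·15.18 + 2) ξ₂ = 430.4 → ξ₂ = 25.05 mol/s, ξ₁ = 380.3 mol/s.
Outlet amounts (n = n₀ + Σ ν·ξ):
  U: 570 − 1(380.3) − 2(25.05) = 139.6
  M: 1420 − 3(380.3) − 2(25.05) = 229.1
  V: 0 + 1(380.3) = 380.3
  Q: 0 + 2(25.05) = 50.1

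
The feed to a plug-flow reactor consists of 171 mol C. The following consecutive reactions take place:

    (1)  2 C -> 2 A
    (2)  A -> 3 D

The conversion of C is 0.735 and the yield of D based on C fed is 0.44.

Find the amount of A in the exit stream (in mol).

101 mol

Conversion of C: C consumed = 2ξ₁ = 0.735 × 171 → ξ₁ = 62.84 mol.
Yield of D: 3ξ₂ / 171 = 0.44 → ξ₂ = 25.08 mol.
Outlet amounts (n = n₀ + Σ ν·ξ):
  C: 171 − 2(62.84) = 45.31
  A: 0 + 2(62.84) − 1(25.08) = 100.6
  D: 0 + 3(25.08) = 75.24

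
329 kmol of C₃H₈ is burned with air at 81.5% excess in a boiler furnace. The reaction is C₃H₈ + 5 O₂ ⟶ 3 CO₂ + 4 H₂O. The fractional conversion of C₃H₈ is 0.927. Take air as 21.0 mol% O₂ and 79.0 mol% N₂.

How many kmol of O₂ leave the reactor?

Stoichiometric O₂ = 5 × 329 = 1645 kmol; O₂ fed = 1645 × 1.815 = 2986 kmol.
N₂ fed = 2986 × 79/21 = 11230 kmol.
Fuel reacted = 0.927 × 329 → ξ = 305 kmol.
Outlet (n = n₀ + ν ξ):
  C₃H₈: 329 − 1(305) = 24.02
  O₂: 2986 − 5(305) = 1461
  N₂: 11230 (inert)
  CO₂: 0 + 3(305) = 914.9
  H₂O: 0 + 4(305) = 1220

1460 kmol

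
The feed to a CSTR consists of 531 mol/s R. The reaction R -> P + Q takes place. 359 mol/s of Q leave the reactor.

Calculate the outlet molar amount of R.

For Q: n = n₀ + 1ξ → 359 = 0 + 1ξ, giving ξ = 359 mol/s.
Outlet amounts (n = n₀ + ν ξ):
  R: 531 − 1(359) = 172
  P: 0 + 1(359) = 359
  Q: 0 + 1(359) = 359

172 mol/s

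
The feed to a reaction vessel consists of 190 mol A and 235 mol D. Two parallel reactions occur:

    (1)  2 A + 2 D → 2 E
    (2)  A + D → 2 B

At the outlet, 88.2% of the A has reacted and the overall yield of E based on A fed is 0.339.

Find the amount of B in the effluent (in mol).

Yield of E: 2ξ₁ / 190 = 0.339 → ξ₁ = 32.21 mol.
Conversion of A: 2ξ₁ + 1ξ₂ = 0.882 × 190 = 167.6 → ξ₂ = 103.2 mol.
Outlet amounts (n = n₀ + Σ ν·ξ):
  A: 190 − 2(32.21) − 1(103.2) = 22.42
  D: 235 − 2(32.21) − 1(103.2) = 67.42
  E: 0 + 2(32.21) = 64.41
  B: 0 + 2(103.2) = 206.3

206 mol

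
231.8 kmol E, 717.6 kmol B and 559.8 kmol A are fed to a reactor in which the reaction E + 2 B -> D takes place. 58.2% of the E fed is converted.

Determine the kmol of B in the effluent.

448 kmol

E reacted = 0.582 × 231.8 = 134.9 kmol; ν_E = −1, so ξ = 134.9/1 = 134.9 kmol.
Outlet amounts (n = n₀ + ν ξ):
  E: 231.8 − 1(134.9) = 96.89
  B: 717.6 − 2(134.9) = 447.8
  D: 0 + 1(134.9) = 134.9
  A: 559.8 (inert)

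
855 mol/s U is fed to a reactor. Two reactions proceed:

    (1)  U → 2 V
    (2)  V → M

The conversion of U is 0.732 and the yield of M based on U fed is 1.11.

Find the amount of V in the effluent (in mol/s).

Conversion of U: U consumed = 1ξ₁ = 0.732 × 855 → ξ₁ = 625.9 mol/s.
Yield of M: 1ξ₂ / 855 = 1.11 → ξ₂ = 949.1 mol/s.
Outlet amounts (n = n₀ + Σ ν·ξ):
  U: 855 − 1(625.9) = 229.1
  V: 0 + 2(625.9) − 1(949.1) = 302.7
  M: 0 + 1(949.1) = 949.1

303 mol/s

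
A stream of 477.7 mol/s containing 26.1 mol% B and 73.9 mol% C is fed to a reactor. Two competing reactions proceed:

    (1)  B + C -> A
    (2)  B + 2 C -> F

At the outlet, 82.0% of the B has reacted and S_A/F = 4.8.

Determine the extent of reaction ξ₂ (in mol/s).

ξ₂ = 17.6 mol/s

Conversion of B: B consumed = 0.82 × 124.7 = 102.2 mol/s = 1ξ₁ + 1ξ₂.
Selectivity: 1ξ₁ / (1ξ₂) = 4.8 → ξ₁ = 4.8 ξ₂.
Substitute: (1·4.8 + 1) ξ₂ = 102.2 → ξ₂ = 17.63 mol/s, ξ₁ = 84.61 mol/s.
Outlet amounts (n = n₀ + Σ ν·ξ):
  B: 124.7 − 1(84.61) − 1(17.63) = 22.44
  C: 353 − 1(84.61) − 2(17.63) = 233.2
  A: 0 + 1(84.61) = 84.61
  F: 0 + 1(17.63) = 17.63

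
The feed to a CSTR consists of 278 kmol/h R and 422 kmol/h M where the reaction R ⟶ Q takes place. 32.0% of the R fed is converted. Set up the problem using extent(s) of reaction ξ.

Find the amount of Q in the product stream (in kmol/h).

89 kmol/h

R reacted = 0.32 × 278 = 88.96 kmol/h; ν_R = −1, so ξ = 88.96/1 = 88.96 kmol/h.
Outlet amounts (n = n₀ + ν ξ):
  R: 278 − 1(88.96) = 189
  Q: 0 + 1(88.96) = 88.96
  M: 422 (inert)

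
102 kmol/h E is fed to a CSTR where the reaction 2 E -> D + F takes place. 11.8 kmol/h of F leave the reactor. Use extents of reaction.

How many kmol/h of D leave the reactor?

11.8 kmol/h

For F: n = n₀ + 1ξ → 11.8 = 0 + 1ξ, giving ξ = 11.8 kmol/h.
Outlet amounts (n = n₀ + ν ξ):
  E: 102 − 2(11.8) = 78.4
  D: 0 + 1(11.8) = 11.8
  F: 0 + 1(11.8) = 11.8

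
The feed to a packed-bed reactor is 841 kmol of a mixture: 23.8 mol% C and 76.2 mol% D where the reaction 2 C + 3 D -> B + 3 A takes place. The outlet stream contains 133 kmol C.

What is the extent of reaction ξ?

For C: n = n₀ − 2ξ → 133 = 200.2 − 2ξ, giving ξ = 33.58 kmol.
Outlet amounts (n = n₀ + ν ξ):
  C: 200.2 − 2(33.58) = 133
  D: 640.8 − 3(33.58) = 540.1
  B: 0 + 1(33.58) = 33.58
  A: 0 + 3(33.58) = 100.7

ξ = 33.6 kmol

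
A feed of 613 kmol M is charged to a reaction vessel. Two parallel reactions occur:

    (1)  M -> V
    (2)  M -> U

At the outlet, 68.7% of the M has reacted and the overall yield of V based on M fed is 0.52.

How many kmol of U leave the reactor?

Yield of V: 1ξ₁ / 613 = 0.52 → ξ₁ = 318.8 kmol.
Conversion of M: 1ξ₁ + 1ξ₂ = 0.687 × 613 = 421.1 → ξ₂ = 102.4 kmol.
Outlet amounts (n = n₀ + Σ ν·ξ):
  M: 613 − 1(318.8) − 1(102.4) = 191.9
  V: 0 + 1(318.8) = 318.8
  U: 0 + 1(102.4) = 102.4

102 kmol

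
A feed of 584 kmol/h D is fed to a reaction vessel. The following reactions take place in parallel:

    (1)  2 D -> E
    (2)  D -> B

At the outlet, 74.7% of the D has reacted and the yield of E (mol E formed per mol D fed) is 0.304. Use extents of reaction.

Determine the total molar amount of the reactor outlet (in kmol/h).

Yield of E: 1ξ₁ / 584 = 0.304 → ξ₁ = 177.5 kmol/h.
Conversion of D: 2ξ₁ + 1ξ₂ = 0.747 × 584 = 436.2 → ξ₂ = 81.18 kmol/h.
Outlet amounts (n = n₀ + Σ ν·ξ):
  D: 584 − 2(177.5) − 1(81.18) = 147.8
  E: 0 + 1(177.5) = 177.5
  B: 0 + 1(81.18) = 81.18
Total out = 147.8 + 177.5 + 81.18 = 406.5 kmol/h.

406 kmol/h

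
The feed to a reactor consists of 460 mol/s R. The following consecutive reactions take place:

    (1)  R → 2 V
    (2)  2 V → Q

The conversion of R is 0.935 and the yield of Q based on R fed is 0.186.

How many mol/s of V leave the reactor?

689 mol/s

Conversion of R: R consumed = 1ξ₁ = 0.935 × 460 → ξ₁ = 430.1 mol/s.
Yield of Q: 1ξ₂ / 460 = 0.186 → ξ₂ = 85.56 mol/s.
Outlet amounts (n = n₀ + Σ ν·ξ):
  R: 460 − 1(430.1) = 29.9
  V: 0 + 2(430.1) − 2(85.56) = 689.1
  Q: 0 + 1(85.56) = 85.56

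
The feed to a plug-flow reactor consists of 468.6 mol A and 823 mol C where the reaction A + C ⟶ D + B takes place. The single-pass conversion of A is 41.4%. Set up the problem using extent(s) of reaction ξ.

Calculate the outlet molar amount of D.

A reacted = 0.414 × 468.6 = 194 mol; ν_A = −1, so ξ = 194/1 = 194 mol.
Outlet amounts (n = n₀ + ν ξ):
  A: 468.6 − 1(194) = 274.6
  C: 823 − 1(194) = 629
  D: 0 + 1(194) = 194
  B: 0 + 1(194) = 194

194 mol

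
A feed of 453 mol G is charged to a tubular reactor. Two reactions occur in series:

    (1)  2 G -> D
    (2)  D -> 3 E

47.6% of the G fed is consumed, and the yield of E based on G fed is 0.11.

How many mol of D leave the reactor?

Conversion of G: G consumed = 2ξ₁ = 0.476 × 453 → ξ₁ = 107.8 mol.
Yield of E: 3ξ₂ / 453 = 0.11 → ξ₂ = 16.61 mol.
Outlet amounts (n = n₀ + Σ ν·ξ):
  G: 453 − 2(107.8) = 237.4
  D: 0 + 1(107.8) − 1(16.61) = 91.2
  E: 0 + 3(16.61) = 49.83

91.2 mol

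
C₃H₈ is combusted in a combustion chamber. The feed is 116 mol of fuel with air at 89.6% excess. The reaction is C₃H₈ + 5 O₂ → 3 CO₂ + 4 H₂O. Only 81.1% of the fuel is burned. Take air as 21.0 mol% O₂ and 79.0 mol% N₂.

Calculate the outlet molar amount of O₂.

629 mol

Stoichiometric O₂ = 5 × 116 = 580 mol; O₂ fed = 580 × 1.896 = 1100 mol.
N₂ fed = 1100 × 79/21 = 4137 mol.
Fuel reacted = 0.811 × 116 → ξ = 94.08 mol.
Outlet (n = n₀ + ν ξ):
  C₃H₈: 116 − 1(94.08) = 21.92
  O₂: 1100 − 5(94.08) = 629.3
  N₂: 4137 (inert)
  CO₂: 0 + 3(94.08) = 282.2
  H₂O: 0 + 4(94.08) = 376.3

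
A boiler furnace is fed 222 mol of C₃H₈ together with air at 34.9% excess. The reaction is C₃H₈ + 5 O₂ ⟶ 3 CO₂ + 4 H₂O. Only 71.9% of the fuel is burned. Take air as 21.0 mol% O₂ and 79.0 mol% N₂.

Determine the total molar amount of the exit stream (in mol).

7510 mol

Stoichiometric O₂ = 5 × 222 = 1110 mol; O₂ fed = 1110 × 1.349 = 1497 mol.
N₂ fed = 1497 × 79/21 = 5633 mol.
Fuel reacted = 0.719 × 222 → ξ = 159.6 mol.
Outlet (n = n₀ + ν ξ):
  C₃H₈: 222 − 1(159.6) = 62.38
  O₂: 1497 − 5(159.6) = 699.3
  N₂: 5633 (inert)
  CO₂: 0 + 3(159.6) = 478.9
  H₂O: 0 + 4(159.6) = 638.5
Total out = 62.38 + 699.3 + 5633 + 478.9 + 638.5 = 7512 mol.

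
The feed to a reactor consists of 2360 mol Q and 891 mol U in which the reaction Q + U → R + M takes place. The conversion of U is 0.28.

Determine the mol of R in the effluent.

U reacted = 0.28 × 891 = 249.5 mol; ν_U = −1, so ξ = 249.5/1 = 249.5 mol.
Outlet amounts (n = n₀ + ν ξ):
  Q: 2360 − 1(249.5) = 2111
  U: 891 − 1(249.5) = 641.5
  R: 0 + 1(249.5) = 249.5
  M: 0 + 1(249.5) = 249.5

249 mol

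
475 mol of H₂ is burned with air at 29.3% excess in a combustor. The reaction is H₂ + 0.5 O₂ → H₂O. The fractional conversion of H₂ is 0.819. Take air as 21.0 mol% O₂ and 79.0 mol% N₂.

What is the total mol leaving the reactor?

Stoichiometric O₂ = 0.5 × 475 = 237.5 mol; O₂ fed = 237.5 × 1.293 = 307.1 mol.
N₂ fed = 307.1 × 79/21 = 1155 mol.
Fuel reacted = 0.819 × 475 → ξ = 389 mol.
Outlet (n = n₀ + ν ξ):
  H₂: 475 − 1(389) = 85.98
  O₂: 307.1 − 0.5(389) = 112.6
  N₂: 1155 (inert)
  H₂O: 0 + 1(389) = 389
Total out = 85.98 + 112.6 + 1155 + 389 = 1743 mol.

1740 mol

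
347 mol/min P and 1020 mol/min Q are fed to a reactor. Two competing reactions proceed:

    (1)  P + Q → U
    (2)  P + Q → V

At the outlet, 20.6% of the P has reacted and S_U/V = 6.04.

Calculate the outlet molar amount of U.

Conversion of P: P consumed = 0.206 × 347 = 71.48 mol/min = 1ξ₁ + 1ξ₂.
Selectivity: 1ξ₁ / (1ξ₂) = 6.04 → ξ₁ = 6.04 ξ₂.
Substitute: (1·6.04 + 1) ξ₂ = 71.48 → ξ₂ = 10.15 mol/min, ξ₁ = 61.33 mol/min.
Outlet amounts (n = n₀ + Σ ν·ξ):
  P: 347 − 1(61.33) − 1(10.15) = 275.5
  Q: 1020 − 1(61.33) − 1(10.15) = 948.5
  U: 0 + 1(61.33) = 61.33
  V: 0 + 1(10.15) = 10.15

61.3 mol/min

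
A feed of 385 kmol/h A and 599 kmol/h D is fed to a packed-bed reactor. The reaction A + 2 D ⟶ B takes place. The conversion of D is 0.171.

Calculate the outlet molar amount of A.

D reacted = 0.171 × 599 = 102.4 kmol/h; ν_D = −2, so ξ = 102.4/2 = 51.21 kmol/h.
Outlet amounts (n = n₀ + ν ξ):
  A: 385 − 1(51.21) = 333.8
  D: 599 − 2(51.21) = 496.6
  B: 0 + 1(51.21) = 51.21

334 kmol/h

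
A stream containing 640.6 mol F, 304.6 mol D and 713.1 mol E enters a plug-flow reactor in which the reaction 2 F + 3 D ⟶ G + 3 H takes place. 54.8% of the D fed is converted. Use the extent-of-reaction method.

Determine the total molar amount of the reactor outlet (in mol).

D reacted = 0.548 × 304.6 = 166.9 mol; ν_D = −3, so ξ = 166.9/3 = 55.64 mol.
Outlet amounts (n = n₀ + ν ξ):
  F: 640.6 − 2(55.64) = 529.3
  D: 304.6 − 3(55.64) = 137.7
  G: 0 + 1(55.64) = 55.64
  H: 0 + 3(55.64) = 166.9
  E: 713.1 (inert)
Total out = 529.3 + 137.7 + 55.64 + 166.9 + 713.1 = 1603 mol.

1600 mol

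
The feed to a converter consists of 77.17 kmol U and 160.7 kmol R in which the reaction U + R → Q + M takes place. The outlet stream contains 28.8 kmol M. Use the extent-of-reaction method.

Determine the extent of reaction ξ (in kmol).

For M: n = n₀ + 1ξ → 28.8 = 0 + 1ξ, giving ξ = 28.8 kmol.
Outlet amounts (n = n₀ + ν ξ):
  U: 77.17 − 1(28.8) = 48.37
  R: 160.7 − 1(28.8) = 131.9
  Q: 0 + 1(28.8) = 28.8
  M: 0 + 1(28.8) = 28.8

ξ = 28.8 kmol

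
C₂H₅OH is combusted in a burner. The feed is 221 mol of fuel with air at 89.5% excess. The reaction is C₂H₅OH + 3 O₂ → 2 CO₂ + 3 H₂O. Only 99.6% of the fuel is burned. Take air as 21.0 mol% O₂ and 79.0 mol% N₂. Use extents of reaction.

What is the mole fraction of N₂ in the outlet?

Stoichiometric O₂ = 3 × 221 = 663 mol; O₂ fed = 663 × 1.895 = 1256 mol.
N₂ fed = 1256 × 79/21 = 4726 mol.
Fuel reacted = 0.996 × 221 → ξ = 220.1 mol.
Outlet (n = n₀ + ν ξ):
  C₂H₅OH: 221 − 1(220.1) = 0.884
  O₂: 1256 − 3(220.1) = 596
  N₂: 4726 (inert)
  CO₂: 0 + 2(220.1) = 440.2
  H₂O: 0 + 3(220.1) = 660.3
Total out = 6424 mol; y_N₂ = 4726 / 6424 = 0.7358.

0.736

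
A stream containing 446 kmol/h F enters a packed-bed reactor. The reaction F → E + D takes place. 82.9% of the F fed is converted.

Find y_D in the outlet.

F reacted = 0.829 × 446 = 369.7 kmol/h; ν_F = −1, so ξ = 369.7/1 = 369.7 kmol/h.
Outlet amounts (n = n₀ + ν ξ):
  F: 446 − 1(369.7) = 76.27
  E: 0 + 1(369.7) = 369.7
  D: 0 + 1(369.7) = 369.7
Total out = 815.7 kmol/h; y_D = 369.7 / 815.7 = 0.4533.

0.453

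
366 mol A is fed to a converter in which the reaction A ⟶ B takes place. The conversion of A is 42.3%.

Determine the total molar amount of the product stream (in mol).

A reacted = 0.423 × 366 = 154.8 mol; ν_A = −1, so ξ = 154.8/1 = 154.8 mol.
Outlet amounts (n = n₀ + ν ξ):
  A: 366 − 1(154.8) = 211.2
  B: 0 + 1(154.8) = 154.8
Total out = 211.2 + 154.8 = 366 mol.

366 mol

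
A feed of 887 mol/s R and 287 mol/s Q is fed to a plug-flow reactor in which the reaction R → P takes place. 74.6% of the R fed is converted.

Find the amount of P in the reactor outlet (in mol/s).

R reacted = 0.746 × 887 = 661.7 mol/s; ν_R = −1, so ξ = 661.7/1 = 661.7 mol/s.
Outlet amounts (n = n₀ + ν ξ):
  R: 887 − 1(661.7) = 225.3
  P: 0 + 1(661.7) = 661.7
  Q: 287 (inert)

662 mol/s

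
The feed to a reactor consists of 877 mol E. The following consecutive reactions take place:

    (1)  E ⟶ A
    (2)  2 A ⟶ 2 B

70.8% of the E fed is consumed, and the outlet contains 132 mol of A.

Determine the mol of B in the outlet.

Conversion of E: E consumed = 1ξ₁ = 0.708 × 877 → ξ₁ = 620.9 mol.
A balance: n_A = 0 + 1ξ₁ − 2ξ₂ = 132 → ξ₂ = (1·620.9 − 132)/2 = 244.5 mol.
Outlet amounts (n = n₀ + Σ ν·ξ):
  E: 877 − 1(620.9) = 256.1
  A: 0 + 1(620.9) − 2(244.5) = 132
  B: 0 + 2(244.5) = 488.9

489 mol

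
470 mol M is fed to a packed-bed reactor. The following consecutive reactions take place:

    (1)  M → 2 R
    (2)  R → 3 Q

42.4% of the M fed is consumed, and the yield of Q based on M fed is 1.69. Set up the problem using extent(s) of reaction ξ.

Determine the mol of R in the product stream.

Conversion of M: M consumed = 1ξ₁ = 0.424 × 470 → ξ₁ = 199.3 mol.
Yield of Q: 3ξ₂ / 470 = 1.69 → ξ₂ = 264.8 mol.
Outlet amounts (n = n₀ + Σ ν·ξ):
  M: 470 − 1(199.3) = 270.7
  R: 0 + 2(199.3) − 1(264.8) = 133.8
  Q: 0 + 3(264.8) = 794.3

134 mol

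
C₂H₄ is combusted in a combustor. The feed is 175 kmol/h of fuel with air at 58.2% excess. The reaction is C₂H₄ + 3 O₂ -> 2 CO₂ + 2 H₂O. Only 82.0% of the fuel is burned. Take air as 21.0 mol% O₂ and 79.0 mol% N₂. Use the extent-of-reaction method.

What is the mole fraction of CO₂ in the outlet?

0.0695

Stoichiometric O₂ = 3 × 175 = 525 kmol/h; O₂ fed = 525 × 1.582 = 830.6 kmol/h.
N₂ fed = 830.6 × 79/21 = 3124 kmol/h.
Fuel reacted = 0.82 × 175 → ξ = 143.5 kmol/h.
Outlet (n = n₀ + ν ξ):
  C₂H₄: 175 − 1(143.5) = 31.5
  O₂: 830.6 − 3(143.5) = 400.1
  N₂: 3124 (inert)
  CO₂: 0 + 2(143.5) = 287
  H₂O: 0 + 2(143.5) = 287
Total out = 4130 kmol/h; y_CO₂ = 287 / 4130 = 0.06949.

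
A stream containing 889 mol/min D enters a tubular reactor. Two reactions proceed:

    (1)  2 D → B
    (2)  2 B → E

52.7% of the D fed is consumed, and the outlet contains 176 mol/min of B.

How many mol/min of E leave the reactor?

Conversion of D: D consumed = 2ξ₁ = 0.527 × 889 → ξ₁ = 234.3 mol/min.
B balance: n_B = 0 + 1ξ₁ − 2ξ₂ = 176 → ξ₂ = (1·234.3 − 176)/2 = 29.13 mol/min.
Outlet amounts (n = n₀ + Σ ν·ξ):
  D: 889 − 2(234.3) = 420.5
  B: 0 + 1(234.3) − 2(29.13) = 176
  E: 0 + 1(29.13) = 29.13

29.1 mol/min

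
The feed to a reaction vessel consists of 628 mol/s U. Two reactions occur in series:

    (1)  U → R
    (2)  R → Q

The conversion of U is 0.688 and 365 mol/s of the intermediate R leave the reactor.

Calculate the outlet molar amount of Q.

Conversion of U: U consumed = 1ξ₁ = 0.688 × 628 → ξ₁ = 432.1 mol/s.
R balance: n_R = 0 + 1ξ₁ − 1ξ₂ = 365 → ξ₂ = (1·432.1 − 365)/1 = 67.06 mol/s.
Outlet amounts (n = n₀ + Σ ν·ξ):
  U: 628 − 1(432.1) = 195.9
  R: 0 + 1(432.1) − 1(67.06) = 365
  Q: 0 + 1(67.06) = 67.06

67.1 mol/s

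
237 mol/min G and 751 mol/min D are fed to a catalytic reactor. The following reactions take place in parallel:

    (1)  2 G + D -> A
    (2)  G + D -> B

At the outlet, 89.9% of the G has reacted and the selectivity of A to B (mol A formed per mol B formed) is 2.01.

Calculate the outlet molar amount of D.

Conversion of G: G consumed = 0.899 × 237 = 213.1 mol/min = 2ξ₁ + 1ξ₂.
Selectivity: 1ξ₁ / (1ξ₂) = 2.01 → ξ₁ = 2.01 ξ₂.
Substitute: (2·2.01 + 1) ξ₂ = 213.1 → ξ₂ = 42.44 mol/min, ξ₁ = 85.31 mol/min.
Outlet amounts (n = n₀ + Σ ν·ξ):
  G: 237 − 2(85.31) − 1(42.44) = 23.94
  D: 751 − 1(85.31) − 1(42.44) = 623.2
  A: 0 + 1(85.31) = 85.31
  B: 0 + 1(42.44) = 42.44

623 mol/min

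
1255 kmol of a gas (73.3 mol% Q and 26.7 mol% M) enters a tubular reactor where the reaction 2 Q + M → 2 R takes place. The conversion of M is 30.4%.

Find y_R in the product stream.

M reacted = 0.304 × 335.1 = 101.9 kmol; ν_M = −1, so ξ = 101.9/1 = 101.9 kmol.
Outlet amounts (n = n₀ + ν ξ):
  Q: 919.9 − 2(101.9) = 716.2
  M: 335.1 − 1(101.9) = 233.2
  R: 0 + 2(101.9) = 203.7
Total out = 1153 kmol; y_R = 203.7 / 1153 = 0.1767.

0.177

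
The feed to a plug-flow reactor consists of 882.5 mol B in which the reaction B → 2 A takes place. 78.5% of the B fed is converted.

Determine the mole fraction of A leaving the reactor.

0.88

B reacted = 0.785 × 882.5 = 692.8 mol; ν_B = −1, so ξ = 692.8/1 = 692.8 mol.
Outlet amounts (n = n₀ + ν ξ):
  B: 882.5 − 1(692.8) = 189.7
  A: 0 + 2(692.8) = 1386
Total out = 1575 mol; y_A = 1386 / 1575 = 0.8796.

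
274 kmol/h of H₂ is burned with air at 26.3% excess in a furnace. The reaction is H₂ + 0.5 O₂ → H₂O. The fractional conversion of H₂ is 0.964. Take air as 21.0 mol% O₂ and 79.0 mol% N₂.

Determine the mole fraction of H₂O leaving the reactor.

Stoichiometric O₂ = 0.5 × 274 = 137 kmol/h; O₂ fed = 137 × 1.263 = 173 kmol/h.
N₂ fed = 173 × 79/21 = 650.9 kmol/h.
Fuel reacted = 0.964 × 274 → ξ = 264.1 kmol/h.
Outlet (n = n₀ + ν ξ):
  H₂: 274 − 1(264.1) = 9.864
  O₂: 173 − 0.5(264.1) = 40.96
  N₂: 650.9 (inert)
  H₂O: 0 + 1(264.1) = 264.1
Total out = 965.9 kmol/h; y_H₂O = 264.1 / 965.9 = 0.2735.

0.273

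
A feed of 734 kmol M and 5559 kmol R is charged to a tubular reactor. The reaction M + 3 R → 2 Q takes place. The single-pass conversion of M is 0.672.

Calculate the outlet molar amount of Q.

M reacted = 0.672 × 734 = 493.2 kmol; ν_M = −1, so ξ = 493.2/1 = 493.2 kmol.
Outlet amounts (n = n₀ + ν ξ):
  M: 734 − 1(493.2) = 240.8
  R: 5559 − 3(493.2) = 4079
  Q: 0 + 2(493.2) = 986.5

986 kmol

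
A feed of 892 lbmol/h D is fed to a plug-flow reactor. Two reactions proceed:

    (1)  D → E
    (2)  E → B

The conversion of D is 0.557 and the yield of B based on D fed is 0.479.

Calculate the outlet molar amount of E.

69.6 lbmol/h

Conversion of D: D consumed = 1ξ₁ = 0.557 × 892 → ξ₁ = 496.8 lbmol/h.
Yield of B: 1ξ₂ / 892 = 0.479 → ξ₂ = 427.3 lbmol/h.
Outlet amounts (n = n₀ + Σ ν·ξ):
  D: 892 − 1(496.8) = 395.2
  E: 0 + 1(496.8) − 1(427.3) = 69.58
  B: 0 + 1(427.3) = 427.3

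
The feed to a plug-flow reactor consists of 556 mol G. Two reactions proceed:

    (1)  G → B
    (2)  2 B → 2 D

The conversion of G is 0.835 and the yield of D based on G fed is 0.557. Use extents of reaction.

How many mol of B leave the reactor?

Conversion of G: G consumed = 1ξ₁ = 0.835 × 556 → ξ₁ = 464.3 mol.
Yield of D: 2ξ₂ / 556 = 0.557 → ξ₂ = 154.8 mol.
Outlet amounts (n = n₀ + Σ ν·ξ):
  G: 556 − 1(464.3) = 91.74
  B: 0 + 1(464.3) − 2(154.8) = 154.6
  D: 0 + 2(154.8) = 309.7

155 mol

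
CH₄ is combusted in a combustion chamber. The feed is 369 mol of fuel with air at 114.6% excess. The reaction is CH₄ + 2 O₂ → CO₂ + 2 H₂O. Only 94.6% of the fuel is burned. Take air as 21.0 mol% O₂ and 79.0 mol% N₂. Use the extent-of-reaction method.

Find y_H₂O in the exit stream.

0.0883

Stoichiometric O₂ = 2 × 369 = 738 mol; O₂ fed = 738 × 2.146 = 1584 mol.
N₂ fed = 1584 × 79/21 = 5958 mol.
Fuel reacted = 0.946 × 369 → ξ = 349.1 mol.
Outlet (n = n₀ + ν ξ):
  CH₄: 369 − 1(349.1) = 19.93
  O₂: 1584 − 2(349.1) = 885.6
  N₂: 5958 (inert)
  CO₂: 0 + 1(349.1) = 349.1
  H₂O: 0 + 2(349.1) = 698.1
Total out = 7911 mol; y_H₂O = 698.1 / 7911 = 0.08825.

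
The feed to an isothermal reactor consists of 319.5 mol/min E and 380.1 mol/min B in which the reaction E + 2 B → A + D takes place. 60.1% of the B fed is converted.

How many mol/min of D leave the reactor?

B reacted = 0.601 × 380.1 = 228.4 mol/min; ν_B = −2, so ξ = 228.4/2 = 114.2 mol/min.
Outlet amounts (n = n₀ + ν ξ):
  E: 319.5 − 1(114.2) = 205.3
  B: 380.1 − 2(114.2) = 151.7
  A: 0 + 1(114.2) = 114.2
  D: 0 + 1(114.2) = 114.2

114 mol/min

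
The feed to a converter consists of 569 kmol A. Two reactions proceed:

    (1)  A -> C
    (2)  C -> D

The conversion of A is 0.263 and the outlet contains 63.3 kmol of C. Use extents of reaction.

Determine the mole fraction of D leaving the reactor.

Conversion of A: A consumed = 1ξ₁ = 0.263 × 569 → ξ₁ = 149.6 kmol.
C balance: n_C = 0 + 1ξ₁ − 1ξ₂ = 63.3 → ξ₂ = (1·149.6 − 63.3)/1 = 86.35 kmol.
Outlet amounts (n = n₀ + Σ ν·ξ):
  A: 569 − 1(149.6) = 419.4
  C: 0 + 1(149.6) − 1(86.35) = 63.3
  D: 0 + 1(86.35) = 86.35
Total out = 569 kmol; y_D = 86.35 / 569 = 0.1518.

0.152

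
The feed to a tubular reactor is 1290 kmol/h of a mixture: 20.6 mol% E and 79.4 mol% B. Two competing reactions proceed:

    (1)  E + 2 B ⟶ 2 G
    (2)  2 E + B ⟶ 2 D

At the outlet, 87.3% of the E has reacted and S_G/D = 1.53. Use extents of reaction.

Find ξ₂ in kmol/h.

ξ₂ = 65.7 kmol/h

Conversion of E: E consumed = 0.873 × 265.7 = 232 kmol/h = 1ξ₁ + 2ξ₂.
Selectivity: 2ξ₁ / (2ξ₂) = 1.53 → ξ₁ = 1.53 ξ₂.
Substitute: (1·1.53 + 2) ξ₂ = 232 → ξ₂ = 65.72 kmol/h, ξ₁ = 100.6 kmol/h.
Outlet amounts (n = n₀ + Σ ν·ξ):
  E: 265.7 − 1(100.6) − 2(65.72) = 33.75
  B: 1024 − 2(100.6) − 1(65.72) = 757.4
  G: 0 + 2(100.6) = 201.1
  D: 0 + 2(65.72) = 131.4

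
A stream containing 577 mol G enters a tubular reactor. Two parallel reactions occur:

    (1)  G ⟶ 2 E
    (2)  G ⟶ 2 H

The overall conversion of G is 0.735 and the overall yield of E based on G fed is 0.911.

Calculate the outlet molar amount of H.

323 mol

Yield of E: 2ξ₁ / 577 = 0.911 → ξ₁ = 262.8 mol.
Conversion of G: 1ξ₁ + 1ξ₂ = 0.735 × 577 = 424.1 → ξ₂ = 161.3 mol.
Outlet amounts (n = n₀ + Σ ν·ξ):
  G: 577 − 1(262.8) − 1(161.3) = 152.9
  E: 0 + 2(262.8) = 525.6
  H: 0 + 2(161.3) = 322.5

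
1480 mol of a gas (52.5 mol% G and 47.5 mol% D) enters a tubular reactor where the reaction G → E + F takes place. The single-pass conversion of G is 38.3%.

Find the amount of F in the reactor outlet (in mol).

298 mol

G reacted = 0.383 × 777 = 297.6 mol; ν_G = −1, so ξ = 297.6/1 = 297.6 mol.
Outlet amounts (n = n₀ + ν ξ):
  G: 777 − 1(297.6) = 479.4
  E: 0 + 1(297.6) = 297.6
  F: 0 + 1(297.6) = 297.6
  D: 703 (inert)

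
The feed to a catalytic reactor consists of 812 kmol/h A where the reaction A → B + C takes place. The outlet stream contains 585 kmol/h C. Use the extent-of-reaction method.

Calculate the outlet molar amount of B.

585 kmol/h

For C: n = n₀ + 1ξ → 585 = 0 + 1ξ, giving ξ = 585 kmol/h.
Outlet amounts (n = n₀ + ν ξ):
  A: 812 − 1(585) = 227
  B: 0 + 1(585) = 585
  C: 0 + 1(585) = 585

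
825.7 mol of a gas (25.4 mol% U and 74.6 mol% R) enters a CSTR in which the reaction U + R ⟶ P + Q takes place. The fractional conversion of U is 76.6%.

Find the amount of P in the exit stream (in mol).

U reacted = 0.766 × 209.7 = 160.7 mol; ν_U = −1, so ξ = 160.7/1 = 160.7 mol.
Outlet amounts (n = n₀ + ν ξ):
  U: 209.7 − 1(160.7) = 49.08
  R: 616 − 1(160.7) = 455.3
  P: 0 + 1(160.7) = 160.7
  Q: 0 + 1(160.7) = 160.7

161 mol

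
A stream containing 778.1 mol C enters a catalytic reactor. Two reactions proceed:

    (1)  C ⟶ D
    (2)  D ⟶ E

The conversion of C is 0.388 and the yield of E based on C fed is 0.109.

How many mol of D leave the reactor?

Conversion of C: C consumed = 1ξ₁ = 0.388 × 778.1 → ξ₁ = 301.9 mol.
Yield of E: 1ξ₂ / 778.1 = 0.109 → ξ₂ = 84.81 mol.
Outlet amounts (n = n₀ + Σ ν·ξ):
  C: 778.1 − 1(301.9) = 476.2
  D: 0 + 1(301.9) − 1(84.81) = 217.1
  E: 0 + 1(84.81) = 84.81

217 mol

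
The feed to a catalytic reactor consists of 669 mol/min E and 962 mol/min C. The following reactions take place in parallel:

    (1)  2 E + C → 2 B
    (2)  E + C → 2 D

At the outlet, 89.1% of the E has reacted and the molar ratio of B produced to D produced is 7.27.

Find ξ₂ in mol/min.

ξ₂ = 38.4 mol/min

Conversion of E: E consumed = 0.891 × 669 = 596.1 mol/min = 2ξ₁ + 1ξ₂.
Selectivity: 2ξ₁ / (2ξ₂) = 7.27 → ξ₁ = 7.27 ξ₂.
Substitute: (2·7.27 + 1) ξ₂ = 596.1 → ξ₂ = 38.36 mol/min, ξ₁ = 278.9 mol/min.
Outlet amounts (n = n₀ + Σ ν·ξ):
  E: 669 − 2(278.9) − 1(38.36) = 72.92
  C: 962 − 1(278.9) − 1(38.36) = 644.8
  B: 0 + 2(278.9) = 557.7
  D: 0 + 2(38.36) = 76.72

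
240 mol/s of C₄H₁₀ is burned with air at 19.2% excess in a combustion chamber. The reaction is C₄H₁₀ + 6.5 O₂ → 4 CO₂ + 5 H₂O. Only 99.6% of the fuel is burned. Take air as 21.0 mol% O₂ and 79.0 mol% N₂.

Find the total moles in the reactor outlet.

9450 mol/s

Stoichiometric O₂ = 6.5 × 240 = 1560 mol/s; O₂ fed = 1560 × 1.192 = 1860 mol/s.
N₂ fed = 1860 × 79/21 = 6995 mol/s.
Fuel reacted = 0.996 × 240 → ξ = 239 mol/s.
Outlet (n = n₀ + ν ξ):
  C₄H₁₀: 240 − 1(239) = 0.96
  O₂: 1860 − 6.5(239) = 305.8
  N₂: 6995 (inert)
  CO₂: 0 + 4(239) = 956.2
  H₂O: 0 + 5(239) = 1195
Total out = 0.96 + 305.8 + 6995 + 956.2 + 1195 = 9453 mol/s.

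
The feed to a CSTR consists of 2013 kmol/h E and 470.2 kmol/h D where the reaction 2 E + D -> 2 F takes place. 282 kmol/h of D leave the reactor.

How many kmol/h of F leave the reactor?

376 kmol/h

For D: n = n₀ − 1ξ → 282 = 470.2 − 1ξ, giving ξ = 188.2 kmol/h.
Outlet amounts (n = n₀ + ν ξ):
  E: 2013 − 2(188.2) = 1637
  D: 470.2 − 1(188.2) = 282
  F: 0 + 2(188.2) = 376.4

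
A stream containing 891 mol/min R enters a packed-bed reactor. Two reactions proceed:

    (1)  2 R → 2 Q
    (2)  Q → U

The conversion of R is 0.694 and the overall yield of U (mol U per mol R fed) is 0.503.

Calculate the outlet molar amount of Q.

170 mol/min

Conversion of R: R consumed = 2ξ₁ = 0.694 × 891 → ξ₁ = 309.2 mol/min.
Yield of U: 1ξ₂ / 891 = 0.503 → ξ₂ = 448.2 mol/min.
Outlet amounts (n = n₀ + Σ ν·ξ):
  R: 891 − 2(309.2) = 272.6
  Q: 0 + 2(309.2) − 1(448.2) = 170.2
  U: 0 + 1(448.2) = 448.2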